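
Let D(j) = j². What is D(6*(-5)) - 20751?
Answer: -19851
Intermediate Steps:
D(6*(-5)) - 20751 = (6*(-5))² - 20751 = (-30)² - 20751 = 900 - 20751 = -19851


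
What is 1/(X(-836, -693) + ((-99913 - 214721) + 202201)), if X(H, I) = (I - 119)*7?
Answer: -1/118117 ≈ -8.4662e-6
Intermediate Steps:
X(H, I) = -833 + 7*I (X(H, I) = (-119 + I)*7 = -833 + 7*I)
1/(X(-836, -693) + ((-99913 - 214721) + 202201)) = 1/((-833 + 7*(-693)) + ((-99913 - 214721) + 202201)) = 1/((-833 - 4851) + (-314634 + 202201)) = 1/(-5684 - 112433) = 1/(-118117) = -1/118117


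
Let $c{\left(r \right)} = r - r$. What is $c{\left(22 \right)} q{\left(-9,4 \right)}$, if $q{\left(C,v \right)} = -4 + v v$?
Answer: $0$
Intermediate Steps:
$q{\left(C,v \right)} = -4 + v^{2}$
$c{\left(r \right)} = 0$
$c{\left(22 \right)} q{\left(-9,4 \right)} = 0 \left(-4 + 4^{2}\right) = 0 \left(-4 + 16\right) = 0 \cdot 12 = 0$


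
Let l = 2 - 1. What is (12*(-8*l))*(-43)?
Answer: 4128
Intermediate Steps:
l = 1
(12*(-8*l))*(-43) = (12*(-8*1))*(-43) = (12*(-8))*(-43) = -96*(-43) = 4128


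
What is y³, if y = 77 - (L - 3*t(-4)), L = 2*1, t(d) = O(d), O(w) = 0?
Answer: 421875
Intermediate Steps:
t(d) = 0
L = 2
y = 75 (y = 77 - (2 - 3*0) = 77 - (2 + 0) = 77 - 1*2 = 77 - 2 = 75)
y³ = 75³ = 421875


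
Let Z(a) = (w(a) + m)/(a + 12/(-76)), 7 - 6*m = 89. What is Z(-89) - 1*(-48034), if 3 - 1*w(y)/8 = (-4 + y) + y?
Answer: 244025207/5082 ≈ 48018.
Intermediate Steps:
m = -41/3 (m = 7/6 - 1/6*89 = 7/6 - 89/6 = -41/3 ≈ -13.667)
w(y) = 56 - 16*y (w(y) = 24 - 8*((-4 + y) + y) = 24 - 8*(-4 + 2*y) = 24 + (32 - 16*y) = 56 - 16*y)
Z(a) = (127/3 - 16*a)/(-3/19 + a) (Z(a) = ((56 - 16*a) - 41/3)/(a + 12/(-76)) = (127/3 - 16*a)/(a + 12*(-1/76)) = (127/3 - 16*a)/(a - 3/19) = (127/3 - 16*a)/(-3/19 + a))
Z(-89) - 1*(-48034) = 19*(127 - 48*(-89))/(3*(-3 + 19*(-89))) - 1*(-48034) = 19*(127 + 4272)/(3*(-3 - 1691)) + 48034 = (19/3)*4399/(-1694) + 48034 = (19/3)*(-1/1694)*4399 + 48034 = -83581/5082 + 48034 = 244025207/5082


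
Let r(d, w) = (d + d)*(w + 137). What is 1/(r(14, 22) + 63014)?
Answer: 1/67466 ≈ 1.4822e-5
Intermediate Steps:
r(d, w) = 2*d*(137 + w) (r(d, w) = (2*d)*(137 + w) = 2*d*(137 + w))
1/(r(14, 22) + 63014) = 1/(2*14*(137 + 22) + 63014) = 1/(2*14*159 + 63014) = 1/(4452 + 63014) = 1/67466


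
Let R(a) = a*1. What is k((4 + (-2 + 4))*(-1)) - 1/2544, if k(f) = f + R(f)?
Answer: -30529/2544 ≈ -12.000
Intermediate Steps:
R(a) = a
k(f) = 2*f (k(f) = f + f = 2*f)
k((4 + (-2 + 4))*(-1)) - 1/2544 = 2*((4 + (-2 + 4))*(-1)) - 1/2544 = 2*((4 + 2)*(-1)) - 1*1/2544 = 2*(6*(-1)) - 1/2544 = 2*(-6) - 1/2544 = -12 - 1/2544 = -30529/2544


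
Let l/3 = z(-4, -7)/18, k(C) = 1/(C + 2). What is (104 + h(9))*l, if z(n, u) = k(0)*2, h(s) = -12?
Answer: 46/3 ≈ 15.333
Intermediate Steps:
k(C) = 1/(2 + C)
z(n, u) = 1 (z(n, u) = 2/(2 + 0) = 2/2 = (1/2)*2 = 1)
l = 1/6 (l = 3*(1/18) = 1/6 ≈ 0.16667)
(104 + h(9))*l = (104 - 12)*(1/6) = 92*(1/6) = 46/3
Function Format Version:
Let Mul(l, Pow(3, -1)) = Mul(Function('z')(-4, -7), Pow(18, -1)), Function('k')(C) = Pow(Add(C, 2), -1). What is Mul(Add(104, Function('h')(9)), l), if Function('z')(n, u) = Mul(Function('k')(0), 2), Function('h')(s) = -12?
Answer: Rational(46, 3) ≈ 15.333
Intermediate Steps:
Function('k')(C) = Pow(Add(2, C), -1)
Function('z')(n, u) = 1 (Function('z')(n, u) = Mul(Pow(Add(2, 0), -1), 2) = Mul(Pow(2, -1), 2) = Mul(Rational(1, 2), 2) = 1)
l = Rational(1, 6) (l = Mul(3, Mul(1, Pow(18, -1))) = Mul(3, Mul(1, Rational(1, 18))) = Mul(3, Rational(1, 18)) = Rational(1, 6) ≈ 0.16667)
Mul(Add(104, Function('h')(9)), l) = Mul(Add(104, -12), Rational(1, 6)) = Mul(92, Rational(1, 6)) = Rational(46, 3)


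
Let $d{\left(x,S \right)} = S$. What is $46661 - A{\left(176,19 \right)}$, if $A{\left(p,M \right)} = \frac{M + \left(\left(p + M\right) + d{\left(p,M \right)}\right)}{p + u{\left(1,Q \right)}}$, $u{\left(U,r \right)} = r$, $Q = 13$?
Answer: $\frac{8818696}{189} \approx 46660.0$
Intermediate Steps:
$A{\left(p,M \right)} = \frac{p + 3 M}{13 + p}$ ($A{\left(p,M \right)} = \frac{M + \left(\left(p + M\right) + M\right)}{p + 13} = \frac{M + \left(\left(M + p\right) + M\right)}{13 + p} = \frac{M + \left(p + 2 M\right)}{13 + p} = \frac{p + 3 M}{13 + p}$)
$46661 - A{\left(176,19 \right)} = 46661 - \frac{176 + 3 \cdot 19}{13 + 176} = 46661 - \frac{176 + 57}{189} = 46661 - \frac{1}{189} \cdot 233 = 46661 - \frac{233}{189} = \frac{8818696}{189}$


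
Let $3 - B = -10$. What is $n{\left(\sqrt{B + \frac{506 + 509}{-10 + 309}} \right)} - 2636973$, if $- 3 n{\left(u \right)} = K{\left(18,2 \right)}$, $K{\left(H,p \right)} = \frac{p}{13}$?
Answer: $- \frac{102841949}{39} \approx -2.637 \cdot 10^{6}$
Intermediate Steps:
$B = 13$ ($B = 3 - -10 = 3 + 10 = 13$)
$K{\left(H,p \right)} = \frac{p}{13}$ ($K{\left(H,p \right)} = p \frac{1}{13} = \frac{p}{13}$)
$n{\left(u \right)} = - \frac{2}{39}$ ($n{\left(u \right)} = - \frac{\frac{1}{13} \cdot 2}{3} = \left(- \frac{1}{3}\right) \frac{2}{13} = - \frac{2}{39}$)
$n{\left(\sqrt{B + \frac{506 + 509}{-10 + 309}} \right)} - 2636973 = - \frac{2}{39} - 2636973 = - \frac{102841949}{39}$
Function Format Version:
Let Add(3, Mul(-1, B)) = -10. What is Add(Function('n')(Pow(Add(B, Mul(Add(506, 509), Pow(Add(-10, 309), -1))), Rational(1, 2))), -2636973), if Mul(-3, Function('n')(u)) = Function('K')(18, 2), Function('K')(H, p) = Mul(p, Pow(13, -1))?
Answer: Rational(-102841949, 39) ≈ -2.6370e+6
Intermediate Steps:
B = 13 (B = Add(3, Mul(-1, -10)) = Add(3, 10) = 13)
Function('K')(H, p) = Mul(Rational(1, 13), p) (Function('K')(H, p) = Mul(p, Rational(1, 13)) = Mul(Rational(1, 13), p))
Function('n')(u) = Rational(-2, 39) (Function('n')(u) = Mul(Rational(-1, 3), Mul(Rational(1, 13), 2)) = Mul(Rational(-1, 3), Rational(2, 13)) = Rational(-2, 39))
Add(Function('n')(Pow(Add(B, Mul(Add(506, 509), Pow(Add(-10, 309), -1))), Rational(1, 2))), -2636973) = Add(Rational(-2, 39), -2636973) = Rational(-102841949, 39)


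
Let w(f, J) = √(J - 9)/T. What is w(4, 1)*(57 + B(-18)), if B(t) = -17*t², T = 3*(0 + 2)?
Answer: -1817*I*√2 ≈ -2569.6*I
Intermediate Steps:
T = 6 (T = 3*2 = 6)
w(f, J) = √(-9 + J)/6 (w(f, J) = √(J - 9)/6 = √(-9 + J)*(⅙) = √(-9 + J)/6)
w(4, 1)*(57 + B(-18)) = (√(-9 + 1)/6)*(57 - 17*(-18)²) = (√(-8)/6)*(57 - 17*324) = ((2*I*√2)/6)*(57 - 5508) = (I*√2/3)*(-5451) = -1817*I*√2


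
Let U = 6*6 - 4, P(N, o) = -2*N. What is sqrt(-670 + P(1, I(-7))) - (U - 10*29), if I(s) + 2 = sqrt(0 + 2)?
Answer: 258 + 4*I*sqrt(42) ≈ 258.0 + 25.923*I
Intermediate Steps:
I(s) = -2 + sqrt(2) (I(s) = -2 + sqrt(0 + 2) = -2 + sqrt(2))
U = 32 (U = 36 - 4 = 32)
sqrt(-670 + P(1, I(-7))) - (U - 10*29) = sqrt(-670 - 2*1) - (32 - 10*29) = sqrt(-670 - 2) - (32 - 290) = sqrt(-672) - 1*(-258) = 4*I*sqrt(42) + 258 = 258 + 4*I*sqrt(42)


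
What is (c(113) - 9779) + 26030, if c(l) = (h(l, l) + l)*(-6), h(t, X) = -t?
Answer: 16251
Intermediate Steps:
c(l) = 0 (c(l) = (-l + l)*(-6) = 0*(-6) = 0)
(c(113) - 9779) + 26030 = (0 - 9779) + 26030 = -9779 + 26030 = 16251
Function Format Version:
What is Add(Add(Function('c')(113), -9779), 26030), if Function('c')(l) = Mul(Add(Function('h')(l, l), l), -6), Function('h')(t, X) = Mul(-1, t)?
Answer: 16251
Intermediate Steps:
Function('c')(l) = 0 (Function('c')(l) = Mul(Add(Mul(-1, l), l), -6) = Mul(0, -6) = 0)
Add(Add(Function('c')(113), -9779), 26030) = Add(Add(0, -9779), 26030) = Add(-9779, 26030) = 16251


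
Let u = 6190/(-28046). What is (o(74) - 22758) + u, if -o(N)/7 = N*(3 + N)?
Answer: -878459907/14023 ≈ -62644.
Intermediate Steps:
u = -3095/14023 (u = 6190*(-1/28046) = -3095/14023 ≈ -0.22071)
o(N) = -7*N*(3 + N)
(o(74) - 22758) + u = (-7*74*(3 + 74) - 22758) - 3095/14023 = (-7*74*77 - 22758) - 3095/14023 = (-39886 - 22758) - 3095/14023 = -62644 - 3095/14023 = -878459907/14023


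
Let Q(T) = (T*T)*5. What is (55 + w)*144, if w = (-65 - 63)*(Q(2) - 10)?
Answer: -176400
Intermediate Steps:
Q(T) = 5*T² (Q(T) = T²*5 = 5*T²)
w = -1280 (w = (-65 - 63)*(5*2² - 10) = -128*(5*4 - 10) = -128*(20 - 10) = -128*10 = -1280)
(55 + w)*144 = (55 - 1280)*144 = -1225*144 = -176400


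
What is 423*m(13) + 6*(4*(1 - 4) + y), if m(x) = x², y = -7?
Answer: 71373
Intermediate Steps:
423*m(13) + 6*(4*(1 - 4) + y) = 423*13² + 6*(4*(1 - 4) - 7) = 423*169 + 6*(4*(-3) - 7) = 71487 + 6*(-12 - 7) = 71487 + 6*(-19) = 71487 - 114 = 71373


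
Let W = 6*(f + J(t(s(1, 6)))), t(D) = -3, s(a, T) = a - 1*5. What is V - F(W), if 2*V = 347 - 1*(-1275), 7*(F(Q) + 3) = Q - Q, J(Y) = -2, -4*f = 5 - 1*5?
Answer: 814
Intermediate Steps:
s(a, T) = -5 + a (s(a, T) = a - 5 = -5 + a)
f = 0 (f = -(5 - 1*5)/4 = -(5 - 5)/4 = -¼*0 = 0)
W = -12 (W = 6*(0 - 2) = 6*(-2) = -12)
F(Q) = -3 (F(Q) = -3 + (Q - Q)/7 = -3 + (⅐)*0 = -3 + 0 = -3)
V = 811 (V = (347 - 1*(-1275))/2 = (347 + 1275)/2 = (½)*1622 = 811)
V - F(W) = 811 - 1*(-3) = 811 + 3 = 814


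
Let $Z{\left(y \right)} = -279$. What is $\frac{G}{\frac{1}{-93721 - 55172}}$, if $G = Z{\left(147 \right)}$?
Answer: $41541147$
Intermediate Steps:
$G = -279$
$\frac{G}{\frac{1}{-93721 - 55172}} = - \frac{279}{\frac{1}{-93721 - 55172}} = - \frac{279}{\frac{1}{-148893}} = - \frac{279}{- \frac{1}{148893}} = \left(-279\right) \left(-148893\right) = 41541147$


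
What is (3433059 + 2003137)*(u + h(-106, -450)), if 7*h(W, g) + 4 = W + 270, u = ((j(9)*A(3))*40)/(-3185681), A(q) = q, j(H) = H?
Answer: 2770836711874400/22299767 ≈ 1.2425e+8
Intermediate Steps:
u = -1080/3185681 (u = ((9*3)*40)/(-3185681) = (27*40)*(-1/3185681) = 1080*(-1/3185681) = -1080/3185681 ≈ -0.00033902)
h(W, g) = 38 + W/7 (h(W, g) = -4/7 + (W + 270)/7 = -4/7 + (270 + W)/7 = -4/7 + (270/7 + W/7) = 38 + W/7)
(3433059 + 2003137)*(u + h(-106, -450)) = (3433059 + 2003137)*(-1080/3185681 + (38 + (⅐)*(-106))) = 5436196*(-1080/3185681 + (38 - 106/7)) = 5436196*(-1080/3185681 + 160/7) = 5436196*(509701400/22299767) = 2770836711874400/22299767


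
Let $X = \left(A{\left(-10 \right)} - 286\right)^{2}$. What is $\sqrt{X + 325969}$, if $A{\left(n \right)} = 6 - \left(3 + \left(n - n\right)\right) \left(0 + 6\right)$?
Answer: $\sqrt{414773} \approx 644.03$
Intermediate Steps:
$A{\left(n \right)} = -12$ ($A{\left(n \right)} = 6 - \left(3 + 0\right) 6 = 6 - 3 \cdot 6 = 6 - 18 = -12$)
$X = 88804$ ($X = \left(-12 - 286\right)^{2} = \left(-298\right)^{2} = 88804$)
$\sqrt{X + 325969} = \sqrt{88804 + 325969} = \sqrt{414773}$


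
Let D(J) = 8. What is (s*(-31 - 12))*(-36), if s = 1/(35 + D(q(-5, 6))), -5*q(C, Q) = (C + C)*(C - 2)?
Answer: 36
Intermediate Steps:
q(C, Q) = -2*C*(-2 + C)/5 (q(C, Q) = -(C + C)*(C - 2)/5 = -2*C*(-2 + C)/5)
s = 1/43 (s = 1/(35 + 8) = 1/43 ≈ 0.023256)
(s*(-31 - 12))*(-36) = ((-31 - 12)/43)*(-36) = ((1/43)*(-43))*(-36) = -1*(-36) = 36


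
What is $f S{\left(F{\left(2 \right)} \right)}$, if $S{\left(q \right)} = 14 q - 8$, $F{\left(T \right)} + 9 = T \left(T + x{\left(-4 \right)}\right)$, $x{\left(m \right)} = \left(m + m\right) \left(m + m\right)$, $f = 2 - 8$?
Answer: $-10284$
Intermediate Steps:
$f = -6$
$x{\left(m \right)} = 4 m^{2}$ ($x{\left(m \right)} = 2 m 2 m = 4 m^{2}$)
$F{\left(T \right)} = -9 + T \left(64 + T\right)$ ($F{\left(T \right)} = -9 + T \left(T + 4 \left(-4\right)^{2}\right) = -9 + T \left(T + 4 \cdot 16\right) = -9 + T \left(T + 64\right) = -9 + T \left(64 + T\right)$)
$S{\left(q \right)} = -8 + 14 q$
$f S{\left(F{\left(2 \right)} \right)} = - 6 \left(-8 + 14 \left(-9 + 2^{2} + 64 \cdot 2\right)\right) = - 6 \left(-8 + 14 \left(-9 + 4 + 128\right)\right) = - 6 \left(-8 + 14 \cdot 123\right) = - 6 \left(-8 + 1722\right) = \left(-6\right) 1714 = -10284$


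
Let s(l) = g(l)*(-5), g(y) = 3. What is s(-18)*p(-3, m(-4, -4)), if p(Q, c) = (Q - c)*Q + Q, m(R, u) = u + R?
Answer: 270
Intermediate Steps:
m(R, u) = R + u
s(l) = -15 (s(l) = 3*(-5) = -15)
p(Q, c) = Q + Q*(Q - c) (p(Q, c) = Q*(Q - c) + Q = Q + Q*(Q - c))
s(-18)*p(-3, m(-4, -4)) = -(-45)*(1 - 3 - (-4 - 4)) = -(-45)*(1 - 3 - 1*(-8)) = -(-45)*(1 - 3 + 8) = -(-45)*6 = -15*(-18) = 270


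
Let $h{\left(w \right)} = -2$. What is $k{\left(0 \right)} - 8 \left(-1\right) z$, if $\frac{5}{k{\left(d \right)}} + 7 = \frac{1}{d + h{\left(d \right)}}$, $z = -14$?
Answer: $- \frac{338}{3} \approx -112.67$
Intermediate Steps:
$k{\left(d \right)} = \frac{5}{-7 + \frac{1}{-2 + d}}$ ($k{\left(d \right)} = \frac{5}{-7 + \frac{1}{d - 2}} = \frac{5}{-7 + \frac{1}{-2 + d}}$)
$k{\left(0 \right)} - 8 \left(-1\right) z = \frac{5 \left(2 - 0\right)}{-15 + 7 \cdot 0} - 8 \left(-1\right) \left(-14\right) = \frac{5 \left(2 + 0\right)}{-15 + 0} - \left(-8\right) \left(-14\right) = 5 \frac{1}{-15} \cdot 2 - 112 = 5 \left(- \frac{1}{15}\right) 2 - 112 = - \frac{2}{3} - 112 = - \frac{338}{3}$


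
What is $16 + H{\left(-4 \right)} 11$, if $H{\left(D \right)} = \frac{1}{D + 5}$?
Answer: $27$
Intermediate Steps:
$H{\left(D \right)} = \frac{1}{5 + D}$
$16 + H{\left(-4 \right)} 11 = 16 + \frac{1}{5 - 4} \cdot 11 = 16 + 1^{-1} \cdot 11 = 16 + 1 \cdot 11 = 16 + 11 = 27$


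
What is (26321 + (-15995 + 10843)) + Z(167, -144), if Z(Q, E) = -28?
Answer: 21141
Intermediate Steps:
(26321 + (-15995 + 10843)) + Z(167, -144) = (26321 + (-15995 + 10843)) - 28 = (26321 - 5152) - 28 = 21169 - 28 = 21141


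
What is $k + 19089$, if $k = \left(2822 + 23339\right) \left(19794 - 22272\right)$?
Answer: $-64807869$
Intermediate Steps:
$k = -64826958$ ($k = 26161 \left(-2478\right) = -64826958$)
$k + 19089 = -64826958 + 19089 = -64807869$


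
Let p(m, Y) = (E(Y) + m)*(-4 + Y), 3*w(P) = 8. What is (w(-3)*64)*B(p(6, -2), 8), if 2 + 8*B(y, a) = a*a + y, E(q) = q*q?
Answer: 128/3 ≈ 42.667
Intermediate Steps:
E(q) = q²
w(P) = 8/3 (w(P) = (⅓)*8 = 8/3)
p(m, Y) = (-4 + Y)*(m + Y²) (p(m, Y) = (Y² + m)*(-4 + Y) = (m + Y²)*(-4 + Y) = (-4 + Y)*(m + Y²))
B(y, a) = -¼ + y/8 + a²/8 (B(y, a) = -¼ + (a*a + y)/8 = -¼ + (a² + y)/8 = -¼ + (y + a²)/8 = -¼ + (y/8 + a²/8) = -¼ + y/8 + a²/8)
(w(-3)*64)*B(p(6, -2), 8) = ((8/3)*64)*(-¼ + ((-2)³ - 4*6 - 4*(-2)² - 2*6)/8 + (⅛)*8²) = 512*(-¼ + (-8 - 24 - 4*4 - 12)/8 + (⅛)*64)/3 = 512*(-¼ + (-8 - 24 - 16 - 12)/8 + 8)/3 = 512*(-¼ + (⅛)*(-60) + 8)/3 = 512*(-¼ - 15/2 + 8)/3 = (512/3)*(¼) = 128/3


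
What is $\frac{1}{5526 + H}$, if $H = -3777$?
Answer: $\frac{1}{1749} \approx 0.00057176$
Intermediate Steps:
$\frac{1}{5526 + H} = \frac{1}{5526 - 3777} = \frac{1}{1749}$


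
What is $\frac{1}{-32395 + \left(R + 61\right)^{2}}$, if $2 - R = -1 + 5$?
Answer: $- \frac{1}{28914} \approx -3.4585 \cdot 10^{-5}$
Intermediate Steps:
$R = -2$ ($R = 2 - \left(-1 + 5\right) = 2 - 4 = -2$)
$\frac{1}{-32395 + \left(R + 61\right)^{2}} = \frac{1}{-32395 + \left(-2 + 61\right)^{2}} = \frac{1}{-32395 + 59^{2}} = \frac{1}{-32395 + 3481} = \frac{1}{-28914} = - \frac{1}{28914}$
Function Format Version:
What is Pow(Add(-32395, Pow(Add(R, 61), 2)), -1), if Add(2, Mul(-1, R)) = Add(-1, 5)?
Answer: Rational(-1, 28914) ≈ -3.4585e-5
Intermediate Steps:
R = -2 (R = Add(2, Mul(-1, Add(-1, 5))) = Add(2, Mul(-1, 4)) = Add(2, -4) = -2)
Pow(Add(-32395, Pow(Add(R, 61), 2)), -1) = Pow(Add(-32395, Pow(Add(-2, 61), 2)), -1) = Pow(Add(-32395, Pow(59, 2)), -1) = Pow(Add(-32395, 3481), -1) = Pow(-28914, -1) = Rational(-1, 28914)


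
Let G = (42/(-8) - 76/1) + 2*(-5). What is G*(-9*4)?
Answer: 3285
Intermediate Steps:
G = -365/4 (G = (42*(-⅛) - 76*1) - 10 = (-21/4 - 76) - 10 = -325/4 - 10 = -365/4 ≈ -91.250)
G*(-9*4) = -(-3285)*4/4 = -365/4*(-36) = 3285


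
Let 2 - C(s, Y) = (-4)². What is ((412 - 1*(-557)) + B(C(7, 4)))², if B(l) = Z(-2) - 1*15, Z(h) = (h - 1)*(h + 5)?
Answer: 893025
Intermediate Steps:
C(s, Y) = -14 (C(s, Y) = 2 - 1*(-4)² = 2 - 1*16 = 2 - 16 = -14)
Z(h) = (-1 + h)*(5 + h)
B(l) = -24 (B(l) = (-5 + (-2)² + 4*(-2)) - 1*15 = (-5 + 4 - 8) - 15 = -9 - 15 = -24)
((412 - 1*(-557)) + B(C(7, 4)))² = ((412 - 1*(-557)) - 24)² = ((412 + 557) - 24)² = (969 - 24)² = 945² = 893025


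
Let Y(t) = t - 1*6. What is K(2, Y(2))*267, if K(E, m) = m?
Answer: -1068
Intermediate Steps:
Y(t) = -6 + t (Y(t) = t - 6 = -6 + t)
K(2, Y(2))*267 = (-6 + 2)*267 = -4*267 = -1068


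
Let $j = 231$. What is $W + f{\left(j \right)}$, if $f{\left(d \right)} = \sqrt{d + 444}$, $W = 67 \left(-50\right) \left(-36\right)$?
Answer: $120600 + 15 \sqrt{3} \approx 1.2063 \cdot 10^{5}$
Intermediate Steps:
$W = 120600$ ($W = \left(-3350\right) \left(-36\right) = 120600$)
$f{\left(d \right)} = \sqrt{444 + d}$
$W + f{\left(j \right)} = 120600 + \sqrt{444 + 231} = 120600 + \sqrt{675} = 120600 + 15 \sqrt{3}$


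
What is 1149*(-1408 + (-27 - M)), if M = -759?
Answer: -776724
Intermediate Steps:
1149*(-1408 + (-27 - M)) = 1149*(-1408 + (-27 - 1*(-759))) = 1149*(-1408 + (-27 + 759)) = 1149*(-1408 + 732) = 1149*(-676) = -776724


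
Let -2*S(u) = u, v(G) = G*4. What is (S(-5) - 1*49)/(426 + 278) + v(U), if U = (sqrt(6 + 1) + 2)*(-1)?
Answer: -11357/1408 - 4*sqrt(7) ≈ -18.649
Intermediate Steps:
U = -2 - sqrt(7) (U = (sqrt(7) + 2)*(-1) = (2 + sqrt(7))*(-1) = -2 - sqrt(7) ≈ -4.6458)
v(G) = 4*G
S(u) = -u/2
(S(-5) - 1*49)/(426 + 278) + v(U) = (-1/2*(-5) - 1*49)/(426 + 278) + 4*(-2 - sqrt(7)) = (5/2 - 49)/704 + (-8 - 4*sqrt(7)) = (1/704)*(-93/2) + (-8 - 4*sqrt(7)) = -93/1408 + (-8 - 4*sqrt(7)) = -11357/1408 - 4*sqrt(7)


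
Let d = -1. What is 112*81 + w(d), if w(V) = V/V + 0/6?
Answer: 9073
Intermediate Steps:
w(V) = 1 (w(V) = 1 + 0*(⅙) = 1 + 0 = 1)
112*81 + w(d) = 112*81 + 1 = 9072 + 1 = 9073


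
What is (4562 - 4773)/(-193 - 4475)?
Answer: 211/4668 ≈ 0.045201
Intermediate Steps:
(4562 - 4773)/(-193 - 4475) = -211/(-4668) = -211*(-1/4668) = 211/4668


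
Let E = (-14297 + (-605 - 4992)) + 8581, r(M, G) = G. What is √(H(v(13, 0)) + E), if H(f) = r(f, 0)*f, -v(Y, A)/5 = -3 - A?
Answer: 3*I*√1257 ≈ 106.36*I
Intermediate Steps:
v(Y, A) = 15 + 5*A (v(Y, A) = -5*(-3 - A) = 15 + 5*A)
H(f) = 0 (H(f) = 0*f = 0)
E = -11313 (E = (-14297 - 5597) + 8581 = -19894 + 8581 = -11313)
√(H(v(13, 0)) + E) = √(0 - 11313) = √(-11313) = 3*I*√1257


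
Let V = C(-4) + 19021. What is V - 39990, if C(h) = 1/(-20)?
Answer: -419381/20 ≈ -20969.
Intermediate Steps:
C(h) = -1/20
V = 380419/20 (V = -1/20 + 19021 = 380419/20 ≈ 19021.)
V - 39990 = 380419/20 - 39990 = -419381/20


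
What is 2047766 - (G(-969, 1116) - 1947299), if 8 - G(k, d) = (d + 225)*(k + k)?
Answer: 1396199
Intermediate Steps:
G(k, d) = 8 - 2*k*(225 + d) (G(k, d) = 8 - (d + 225)*(k + k) = 8 - (225 + d)*2*k = 8 - 2*k*(225 + d))
2047766 - (G(-969, 1116) - 1947299) = 2047766 - ((8 - 450*(-969) - 2*1116*(-969)) - 1947299) = 2047766 - ((8 + 436050 + 2162808) - 1947299) = 2047766 - (2598866 - 1947299) = 2047766 - 1*651567 = 2047766 - 651567 = 1396199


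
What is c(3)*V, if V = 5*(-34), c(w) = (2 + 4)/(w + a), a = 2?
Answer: -204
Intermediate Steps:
c(w) = 6/(2 + w) (c(w) = (2 + 4)/(w + 2) = 6/(2 + w))
V = -170
c(3)*V = (6/(2 + 3))*(-170) = (6/5)*(-170) = -204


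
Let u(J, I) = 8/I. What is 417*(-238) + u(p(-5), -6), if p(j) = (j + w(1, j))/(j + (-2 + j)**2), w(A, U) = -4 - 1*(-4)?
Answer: -297742/3 ≈ -99247.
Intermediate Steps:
w(A, U) = 0 (w(A, U) = -4 + 4 = 0)
p(j) = j/(j + (-2 + j)**2) (p(j) = (j + 0)/(j + (-2 + j)**2) = j/(j + (-2 + j)**2))
417*(-238) + u(p(-5), -6) = 417*(-238) + 8/(-6) = -99246 + 8*(-1/6) = -99246 - 4/3 = -297742/3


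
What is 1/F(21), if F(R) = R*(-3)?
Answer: -1/63 ≈ -0.015873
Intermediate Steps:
F(R) = -3*R
1/F(21) = 1/(-3*21) = 1/(-63) = -1/63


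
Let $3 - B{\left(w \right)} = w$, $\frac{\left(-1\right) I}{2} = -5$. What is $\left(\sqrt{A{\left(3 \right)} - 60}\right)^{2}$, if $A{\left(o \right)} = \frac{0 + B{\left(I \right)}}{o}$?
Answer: $- \frac{187}{3} \approx -62.333$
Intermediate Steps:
$I = 10$ ($I = \left(-2\right) \left(-5\right) = 10$)
$B{\left(w \right)} = 3 - w$
$A{\left(o \right)} = - \frac{7}{o}$ ($A{\left(o \right)} = \frac{0 + \left(3 - 10\right)}{o} = \frac{0 - 7}{o} = - \frac{7}{o}$)
$\left(\sqrt{A{\left(3 \right)} - 60}\right)^{2} = \left(\sqrt{- \frac{7}{3} - 60}\right)^{2} = \left(\sqrt{- \frac{187}{3}}\right)^{2} = \left(\frac{i \sqrt{561}}{3}\right)^{2} = - \frac{187}{3}$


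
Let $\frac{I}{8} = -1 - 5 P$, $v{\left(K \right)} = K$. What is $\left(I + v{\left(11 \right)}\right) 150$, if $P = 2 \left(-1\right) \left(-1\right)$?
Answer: $-11550$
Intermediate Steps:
$P = 2$ ($P = \left(-2\right) \left(-1\right) = 2$)
$I = -88$ ($I = 8 \left(-1 - 10\right) = 8 \left(-11\right) = -88$)
$\left(I + v{\left(11 \right)}\right) 150 = \left(-88 + 11\right) 150 = \left(-77\right) 150 = -11550$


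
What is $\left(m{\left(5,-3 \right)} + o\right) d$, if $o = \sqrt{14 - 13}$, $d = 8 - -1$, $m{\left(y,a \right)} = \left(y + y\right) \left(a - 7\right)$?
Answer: $-891$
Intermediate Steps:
$m{\left(y,a \right)} = 2 y \left(-7 + a\right)$
$d = 9$ ($d = 8 + 1 = 9$)
$o = 1$ ($o = \sqrt{1} = 1$)
$\left(m{\left(5,-3 \right)} + o\right) d = \left(2 \cdot 5 \left(-7 - 3\right) + 1\right) 9 = \left(2 \cdot 5 \left(-10\right) + 1\right) 9 = \left(-100 + 1\right) 9 = \left(-99\right) 9 = -891$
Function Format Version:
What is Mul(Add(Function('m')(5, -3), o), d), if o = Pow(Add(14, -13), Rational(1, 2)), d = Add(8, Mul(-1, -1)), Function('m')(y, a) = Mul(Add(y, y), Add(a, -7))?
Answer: -891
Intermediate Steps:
Function('m')(y, a) = Mul(2, y, Add(-7, a)) (Function('m')(y, a) = Mul(Mul(2, y), Add(-7, a)) = Mul(2, y, Add(-7, a)))
d = 9 (d = Add(8, 1) = 9)
o = 1 (o = Pow(1, Rational(1, 2)) = 1)
Mul(Add(Function('m')(5, -3), o), d) = Mul(Add(Mul(2, 5, Add(-7, -3)), 1), 9) = Mul(Add(Mul(2, 5, -10), 1), 9) = Mul(Add(-100, 1), 9) = Mul(-99, 9) = -891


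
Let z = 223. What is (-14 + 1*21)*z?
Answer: 1561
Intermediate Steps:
(-14 + 1*21)*z = (-14 + 1*21)*223 = (-14 + 21)*223 = 7*223 = 1561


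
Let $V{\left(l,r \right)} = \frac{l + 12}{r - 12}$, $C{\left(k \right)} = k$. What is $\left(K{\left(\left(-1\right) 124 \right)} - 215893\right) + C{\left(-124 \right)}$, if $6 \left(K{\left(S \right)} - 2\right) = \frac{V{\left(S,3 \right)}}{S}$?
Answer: $- \frac{180804569}{837} \approx -2.1602 \cdot 10^{5}$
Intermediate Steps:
$V{\left(l,r \right)} = \frac{12 + l}{-12 + r}$
$K{\left(S \right)} = 2 + \frac{- \frac{4}{3} - \frac{S}{9}}{6 S}$ ($K{\left(S \right)} = 2 + \frac{\frac{12 + S}{-12 + 3} \frac{1}{S}}{6} = 2 + \frac{\frac{12 + S}{-9} \frac{1}{S}}{6} = 2 + \frac{- \frac{12 + S}{9} \frac{1}{S}}{6} = 2 + \frac{\left(- \frac{4}{3} - \frac{S}{9}\right) \frac{1}{S}}{6} = 2 + \frac{\frac{1}{S} \left(- \frac{4}{3} - \frac{S}{9}\right)}{6} = 2 + \frac{- \frac{4}{3} - \frac{S}{9}}{6 S}$)
$\left(K{\left(\left(-1\right) 124 \right)} - 215893\right) + C{\left(-124 \right)} = \left(\frac{-12 + 107 \left(\left(-1\right) 124\right)}{54 \left(\left(-1\right) 124\right)} - 215893\right) - 124 = \left(\frac{-12 + 107 \left(-124\right)}{54 \left(-124\right)} - 215893\right) - 124 = \left(\frac{1}{54} \left(- \frac{1}{124}\right) \left(-12 - 13268\right) - 215893\right) - 124 = \left(\frac{1}{54} \left(- \frac{1}{124}\right) \left(-13280\right) - 215893\right) - 124 = \left(\frac{1660}{837} - 215893\right) - 124 = - \frac{180700781}{837} - 124 = - \frac{180804569}{837}$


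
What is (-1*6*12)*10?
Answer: -720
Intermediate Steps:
(-1*6*12)*10 = -6*12*10 = -72*10 = -720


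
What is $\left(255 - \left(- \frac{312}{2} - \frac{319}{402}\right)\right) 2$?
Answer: $\frac{165541}{201} \approx 823.59$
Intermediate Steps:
$\left(255 - \left(- \frac{312}{2} - \frac{319}{402}\right)\right) 2 = \left(255 - \left(\left(-312\right) \frac{1}{2} - \frac{319}{402}\right)\right) 2 = \left(255 - \left(-156 - \frac{319}{402}\right)\right) 2 = \left(255 - - \frac{63031}{402}\right) 2 = \left(255 + \frac{63031}{402}\right) 2 = \frac{165541}{402} \cdot 2 = \frac{165541}{201}$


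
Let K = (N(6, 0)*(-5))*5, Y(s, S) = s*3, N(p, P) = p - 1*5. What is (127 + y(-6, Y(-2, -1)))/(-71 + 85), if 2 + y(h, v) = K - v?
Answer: 53/7 ≈ 7.5714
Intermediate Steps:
N(p, P) = -5 + p (N(p, P) = p - 5 = -5 + p)
Y(s, S) = 3*s
K = -25 (K = ((-5 + 6)*(-5))*5 = (1*(-5))*5 = -5*5 = -25)
y(h, v) = -27 - v (y(h, v) = -2 + (-25 - v) = -27 - v)
(127 + y(-6, Y(-2, -1)))/(-71 + 85) = (127 + (-27 - 3*(-2)))/(-71 + 85) = (127 + (-27 - 1*(-6)))/14 = (127 + (-27 + 6))*(1/14) = (127 - 21)*(1/14) = 106*(1/14) = 53/7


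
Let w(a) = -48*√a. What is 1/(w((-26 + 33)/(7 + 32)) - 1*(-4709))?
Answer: 61217/288265477 + 16*√273/288265477 ≈ 0.00021328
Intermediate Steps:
1/(w((-26 + 33)/(7 + 32)) - 1*(-4709)) = 1/(-48*√(-26 + 33)/√(7 + 32) - 1*(-4709)) = 1/(-48*√273/39 + 4709) = 1/(-16*√273/13 + 4709) = 1/(4709 - 16*√273/13)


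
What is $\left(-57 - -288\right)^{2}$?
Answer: $53361$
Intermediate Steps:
$\left(-57 - -288\right)^{2} = \left(-57 + 288\right)^{2} = 231^{2} = 53361$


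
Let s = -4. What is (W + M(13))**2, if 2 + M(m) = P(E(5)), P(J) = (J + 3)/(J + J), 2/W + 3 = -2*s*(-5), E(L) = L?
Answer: 71824/46225 ≈ 1.5538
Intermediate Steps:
W = -2/43 (W = 2/(-3 - 2*(-4)*(-5)) = 2/(-3 + 8*(-5)) = 2/(-3 - 40) = 2/(-43) = 2*(-1/43) = -2/43 ≈ -0.046512)
P(J) = (3 + J)/(2*J) (P(J) = (3 + J)/((2*J)) = (3 + J)*(1/(2*J)) = (3 + J)/(2*J))
M(m) = -6/5 (M(m) = -2 + (1/2)*(3 + 5)/5 = -2 + (1/2)*(1/5)*8 = -2 + 4/5 = -6/5)
(W + M(13))**2 = (-2/43 - 6/5)**2 = (-268/215)**2 = 71824/46225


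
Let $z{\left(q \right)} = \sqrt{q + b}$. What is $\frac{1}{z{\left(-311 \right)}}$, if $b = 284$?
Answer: $- \frac{i \sqrt{3}}{9} \approx - 0.19245 i$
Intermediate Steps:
$z{\left(q \right)} = \sqrt{284 + q}$ ($z{\left(q \right)} = \sqrt{q + 284} = \sqrt{284 + q}$)
$\frac{1}{z{\left(-311 \right)}} = \frac{1}{\sqrt{284 - 311}} = \frac{1}{\sqrt{-27}} = \frac{1}{3 i \sqrt{3}} = - \frac{i \sqrt{3}}{9}$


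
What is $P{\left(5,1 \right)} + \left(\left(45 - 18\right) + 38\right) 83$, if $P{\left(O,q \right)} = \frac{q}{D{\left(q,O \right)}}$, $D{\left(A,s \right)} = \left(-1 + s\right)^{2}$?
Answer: $\frac{86321}{16} \approx 5395.1$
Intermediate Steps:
$P{\left(O,q \right)} = \frac{q}{\left(-1 + O\right)^{2}}$
$P{\left(5,1 \right)} + \left(\left(45 - 18\right) + 38\right) 83 = 1 \frac{1}{\left(-1 + 5\right)^{2}} + \left(\left(45 - 18\right) + 38\right) 83 = 1 \cdot \frac{1}{16} + \left(27 + 38\right) 83 = 1 \cdot \frac{1}{16} + 65 \cdot 83 = \frac{1}{16} + 5395 = \frac{86321}{16}$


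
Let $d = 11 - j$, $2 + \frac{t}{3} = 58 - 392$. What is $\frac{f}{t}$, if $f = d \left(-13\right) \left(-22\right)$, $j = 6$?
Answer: $- \frac{715}{504} \approx -1.4187$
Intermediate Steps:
$t = -1008$ ($t = -6 + 3 \left(58 - 392\right) = -6 + 3 \left(-334\right) = -6 - 1002 = -1008$)
$d = 5$ ($d = 11 - 6 = 5$)
$f = 1430$ ($f = 5 \left(-13\right) \left(-22\right) = \left(-65\right) \left(-22\right) = 1430$)
$\frac{f}{t} = \frac{1430}{-1008} = 1430 \left(- \frac{1}{1008}\right) = - \frac{715}{504}$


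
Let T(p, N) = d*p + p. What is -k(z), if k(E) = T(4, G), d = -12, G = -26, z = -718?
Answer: 44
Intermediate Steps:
T(p, N) = -11*p (T(p, N) = -12*p + p = -11*p)
k(E) = -44 (k(E) = -11*4 = -44)
-k(z) = -1*(-44) = 44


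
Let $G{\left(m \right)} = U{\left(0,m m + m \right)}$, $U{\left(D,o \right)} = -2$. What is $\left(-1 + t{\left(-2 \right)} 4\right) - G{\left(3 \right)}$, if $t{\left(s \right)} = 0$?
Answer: $1$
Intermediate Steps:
$G{\left(m \right)} = -2$
$\left(-1 + t{\left(-2 \right)} 4\right) - G{\left(3 \right)} = \left(-1 + 0 \cdot 4\right) - -2 = \left(-1 + 0\right) + 2 = -1 + 2 = 1$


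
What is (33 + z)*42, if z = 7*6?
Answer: 3150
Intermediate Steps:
z = 42
(33 + z)*42 = (33 + 42)*42 = 75*42 = 3150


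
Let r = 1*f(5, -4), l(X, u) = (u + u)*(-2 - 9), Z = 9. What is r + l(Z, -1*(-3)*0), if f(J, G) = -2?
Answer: -2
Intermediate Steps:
l(X, u) = -22*u (l(X, u) = (2*u)*(-11) = -22*u)
r = -2 (r = 1*(-2) = -2)
r + l(Z, -1*(-3)*0) = -2 - 22*(-1*(-3))*0 = -2 - 66*0 = -2 - 22*0 = -2 + 0 = -2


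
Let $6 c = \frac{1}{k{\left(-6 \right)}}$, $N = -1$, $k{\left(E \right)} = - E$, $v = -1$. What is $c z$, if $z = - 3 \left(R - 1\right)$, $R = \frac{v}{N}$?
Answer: $0$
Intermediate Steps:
$R = 1$ ($R = - \frac{1}{-1} = \left(-1\right) \left(-1\right) = 1$)
$z = 0$ ($z = - 3 \left(1 - 1\right) = \left(-3\right) 0 = 0$)
$c = \frac{1}{36}$ ($c = \frac{1}{6 \left(\left(-1\right) \left(-6\right)\right)} = \frac{1}{6 \cdot 6} = \frac{1}{6} \cdot \frac{1}{6} = \frac{1}{36} \approx 0.027778$)
$c z = \frac{1}{36} \cdot 0 = 0$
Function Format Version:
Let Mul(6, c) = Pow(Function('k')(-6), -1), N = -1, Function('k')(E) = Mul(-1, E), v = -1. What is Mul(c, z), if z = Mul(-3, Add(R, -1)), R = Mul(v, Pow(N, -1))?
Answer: 0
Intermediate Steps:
R = 1 (R = Mul(-1, Pow(-1, -1)) = Mul(-1, -1) = 1)
z = 0 (z = Mul(-3, Add(1, -1)) = Mul(-3, 0) = 0)
c = Rational(1, 36) (c = Mul(Rational(1, 6), Pow(Mul(-1, -6), -1)) = Mul(Rational(1, 6), Pow(6, -1)) = Mul(Rational(1, 6), Rational(1, 6)) = Rational(1, 36) ≈ 0.027778)
Mul(c, z) = Mul(Rational(1, 36), 0) = 0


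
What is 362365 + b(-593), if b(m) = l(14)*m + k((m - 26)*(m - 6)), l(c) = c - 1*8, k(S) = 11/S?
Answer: 133038818278/370781 ≈ 3.5881e+5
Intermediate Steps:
l(c) = -8 + c (l(c) = c - 8 = -8 + c)
b(m) = 6*m + 11/((-26 + m)*(-6 + m)) (b(m) = (-8 + 14)*m + 11/(((m - 26)*(m - 6))) = 6*m + 11/(((-26 + m)*(-6 + m))) = 6*m + 11*(1/((-26 + m)*(-6 + m))) = 6*m + 11/((-26 + m)*(-6 + m)))
362365 + b(-593) = 362365 + (11 + 6*(-593)*(156 + (-593)**2 - 32*(-593)))/(156 + (-593)**2 - 32*(-593)) = 362365 + (11 + 6*(-593)*(156 + 351649 + 18976))/(156 + 351649 + 18976) = 362365 + (11 + 6*(-593)*370781)/370781 = 362365 + (11 - 1319238798)/370781 = 362365 + (1/370781)*(-1319238787) = 362365 - 1319238787/370781 = 133038818278/370781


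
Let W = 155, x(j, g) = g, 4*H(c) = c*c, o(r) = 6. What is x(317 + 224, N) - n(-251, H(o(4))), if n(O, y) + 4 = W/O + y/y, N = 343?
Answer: 87001/251 ≈ 346.62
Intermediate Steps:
H(c) = c²/4 (H(c) = (c*c)/4 = c²/4)
n(O, y) = -3 + 155/O (n(O, y) = -4 + (155/O + y/y) = -4 + (155/O + 1) = -4 + (1 + 155/O) = -3 + 155/O)
x(317 + 224, N) - n(-251, H(o(4))) = 343 - (-3 + 155/(-251)) = 343 - (-3 + 155*(-1/251)) = 343 - (-3 - 155/251) = 343 - 1*(-908/251) = 343 + 908/251 = 87001/251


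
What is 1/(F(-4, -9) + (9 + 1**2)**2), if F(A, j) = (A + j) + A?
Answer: 1/83 ≈ 0.012048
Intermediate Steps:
F(A, j) = j + 2*A
1/(F(-4, -9) + (9 + 1**2)**2) = 1/((-9 + 2*(-4)) + (9 + 1**2)**2) = 1/((-9 - 8) + (9 + 1)**2) = 1/(-17 + 10**2) = 1/(-17 + 100) = 1/83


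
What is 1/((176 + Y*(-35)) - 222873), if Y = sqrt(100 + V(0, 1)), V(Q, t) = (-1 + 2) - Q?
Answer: -222697/49593830084 + 35*sqrt(101)/49593830084 ≈ -4.4833e-6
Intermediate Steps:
V(Q, t) = 1 - Q
Y = sqrt(101) (Y = sqrt(100 + (1 - 1*0)) = sqrt(100 + (1 + 0)) = sqrt(100 + 1) = sqrt(101) ≈ 10.050)
1/((176 + Y*(-35)) - 222873) = 1/((176 + sqrt(101)*(-35)) - 222873) = 1/((176 - 35*sqrt(101)) - 222873) = 1/(-222697 - 35*sqrt(101))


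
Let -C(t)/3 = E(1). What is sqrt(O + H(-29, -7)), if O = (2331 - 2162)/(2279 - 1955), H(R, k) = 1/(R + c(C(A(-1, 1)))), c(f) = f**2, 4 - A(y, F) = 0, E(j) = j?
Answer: sqrt(955)/45 ≈ 0.68674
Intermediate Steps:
A(y, F) = 4 (A(y, F) = 4 - 1*0 = 4 + 0 = 4)
C(t) = -3 (C(t) = -3*1 = -3)
H(R, k) = 1/(9 + R) (H(R, k) = 1/(R + (-3)**2) = 1/(R + 9) = 1/(9 + R))
O = 169/324 ≈ 0.52160
sqrt(O + H(-29, -7)) = sqrt(169/324 + 1/(9 - 29)) = sqrt(169/324 + 1/(-20)) = sqrt(169/324 - 1/20) = sqrt(191/405) = sqrt(955)/45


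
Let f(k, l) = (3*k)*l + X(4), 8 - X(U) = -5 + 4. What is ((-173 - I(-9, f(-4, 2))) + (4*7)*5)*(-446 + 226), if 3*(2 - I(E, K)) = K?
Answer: 8800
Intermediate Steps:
X(U) = 9 (X(U) = 8 - (-5 + 4) = 8 - 1*(-1) = 8 + 1 = 9)
f(k, l) = 9 + 3*k*l (f(k, l) = (3*k)*l + 9 = 3*k*l + 9 = 9 + 3*k*l)
I(E, K) = 2 - K/3
((-173 - I(-9, f(-4, 2))) + (4*7)*5)*(-446 + 226) = ((-173 - (2 - (9 + 3*(-4)*2)/3)) + (4*7)*5)*(-446 + 226) = ((-173 - (2 - (9 - 24)/3)) + 28*5)*(-220) = ((-173 - (2 - ⅓*(-15))) + 140)*(-220) = ((-173 - (2 + 5)) + 140)*(-220) = ((-173 - 1*7) + 140)*(-220) = ((-173 - 7) + 140)*(-220) = (-180 + 140)*(-220) = -40*(-220) = 8800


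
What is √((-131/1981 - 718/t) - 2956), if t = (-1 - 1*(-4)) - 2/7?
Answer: I*√4562595025681/37639 ≈ 56.75*I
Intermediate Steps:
t = 19/7 (t = (-1 + 4) - 2*⅐ = 3 - 2/7 = 19/7 ≈ 2.7143)
√((-131/1981 - 718/t) - 2956) = √((-131/1981 - 718/19/7) - 2956) = √((-131*1/1981 - 718*7/19) - 2956) = √((-131/1981 - 5026/19) - 2956) = √(-9958995/37639 - 2956) = √(-121219879/37639) = I*√4562595025681/37639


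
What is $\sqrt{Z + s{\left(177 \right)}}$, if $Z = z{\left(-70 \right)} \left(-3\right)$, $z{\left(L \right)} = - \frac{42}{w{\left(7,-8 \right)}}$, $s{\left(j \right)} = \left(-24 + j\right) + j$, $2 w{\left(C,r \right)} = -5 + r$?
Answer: $\frac{\sqrt{52494}}{13} \approx 17.624$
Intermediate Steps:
$w{\left(C,r \right)} = - \frac{5}{2} + \frac{r}{2}$ ($w{\left(C,r \right)} = \frac{-5 + r}{2} = - \frac{5}{2} + \frac{r}{2}$)
$s{\left(j \right)} = -24 + 2 j$
$z{\left(L \right)} = \frac{84}{13}$ ($z{\left(L \right)} = - \frac{42}{- \frac{5}{2} + \frac{1}{2} \left(-8\right)} = - \frac{42}{- \frac{5}{2} - 4} = - \frac{42}{- \frac{13}{2}} = \left(-42\right) \left(- \frac{2}{13}\right) = \frac{84}{13}$)
$Z = - \frac{252}{13}$ ($Z = \frac{84}{13} \left(-3\right) = - \frac{252}{13} \approx -19.385$)
$\sqrt{Z + s{\left(177 \right)}} = \sqrt{- \frac{252}{13} + \left(-24 + 2 \cdot 177\right)} = \sqrt{- \frac{252}{13} + \left(-24 + 354\right)} = \sqrt{- \frac{252}{13} + 330} = \sqrt{\frac{4038}{13}} = \frac{\sqrt{52494}}{13}$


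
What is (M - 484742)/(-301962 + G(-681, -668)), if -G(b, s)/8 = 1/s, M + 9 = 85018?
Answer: 66755411/50427652 ≈ 1.3238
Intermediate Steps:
M = 85009 (M = -9 + 85018 = 85009)
G(b, s) = -8/s
(M - 484742)/(-301962 + G(-681, -668)) = (85009 - 484742)/(-301962 - 8/(-668)) = -399733/(-301962 - 8*(-1/668)) = -399733/(-301962 + 2/167) = -399733/(-50427652/167) = -399733*(-167/50427652) = 66755411/50427652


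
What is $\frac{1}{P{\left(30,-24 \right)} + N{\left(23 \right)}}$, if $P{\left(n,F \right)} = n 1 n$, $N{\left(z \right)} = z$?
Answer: $\frac{1}{923} \approx 0.0010834$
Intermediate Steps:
$P{\left(n,F \right)} = n^{2}$ ($P{\left(n,F \right)} = n n = n^{2}$)
$\frac{1}{P{\left(30,-24 \right)} + N{\left(23 \right)}} = \frac{1}{30^{2} + 23} = \frac{1}{900 + 23} = \frac{1}{923}$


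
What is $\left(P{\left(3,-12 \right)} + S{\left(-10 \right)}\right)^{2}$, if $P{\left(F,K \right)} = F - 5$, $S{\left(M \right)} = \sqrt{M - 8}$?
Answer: $\left(2 - 3 i \sqrt{2}\right)^{2} \approx -14.0 - 16.971 i$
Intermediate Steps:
$S{\left(M \right)} = \sqrt{-8 + M}$
$P{\left(F,K \right)} = -5 + F$ ($P{\left(F,K \right)} = F - 5 = -5 + F$)
$\left(P{\left(3,-12 \right)} + S{\left(-10 \right)}\right)^{2} = \left(\left(-5 + 3\right) + \sqrt{-8 - 10}\right)^{2} = \left(-2 + \sqrt{-18}\right)^{2} = \left(-2 + 3 i \sqrt{2}\right)^{2}$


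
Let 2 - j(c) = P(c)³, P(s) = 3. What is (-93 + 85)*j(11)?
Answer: 200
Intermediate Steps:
j(c) = -25 (j(c) = 2 - 1*3³ = 2 - 1*27 = 2 - 27 = -25)
(-93 + 85)*j(11) = (-93 + 85)*(-25) = -8*(-25) = 200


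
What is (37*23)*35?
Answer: 29785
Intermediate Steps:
(37*23)*35 = 851*35 = 29785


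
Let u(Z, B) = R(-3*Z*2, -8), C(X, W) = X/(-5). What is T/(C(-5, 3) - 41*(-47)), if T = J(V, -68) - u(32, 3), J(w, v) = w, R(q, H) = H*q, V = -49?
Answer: -1585/1928 ≈ -0.82210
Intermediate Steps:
C(X, W) = -X/5 (C(X, W) = X*(-⅕) = -X/5)
u(Z, B) = 48*Z (u(Z, B) = -8*(-3*Z)*2 = -(-48)*Z = 48*Z)
T = -1585 (T = -49 - 48*32 = -49 - 1*1536 = -49 - 1536 = -1585)
T/(C(-5, 3) - 41*(-47)) = -1585/(-⅕*(-5) - 41*(-47)) = -1585/(1 + 1927) = -1585/1928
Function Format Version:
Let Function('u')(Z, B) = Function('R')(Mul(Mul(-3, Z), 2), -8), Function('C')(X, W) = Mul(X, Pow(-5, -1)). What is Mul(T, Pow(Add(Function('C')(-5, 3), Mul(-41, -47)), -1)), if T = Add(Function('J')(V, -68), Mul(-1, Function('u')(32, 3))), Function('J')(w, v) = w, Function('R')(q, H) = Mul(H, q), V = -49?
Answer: Rational(-1585, 1928) ≈ -0.82210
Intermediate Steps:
Function('C')(X, W) = Mul(Rational(-1, 5), X) (Function('C')(X, W) = Mul(X, Rational(-1, 5)) = Mul(Rational(-1, 5), X))
Function('u')(Z, B) = Mul(48, Z) (Function('u')(Z, B) = Mul(-8, Mul(Mul(-3, Z), 2)) = Mul(-8, Mul(-6, Z)) = Mul(48, Z))
T = -1585 (T = Add(-49, Mul(-1, Mul(48, 32))) = Add(-49, Mul(-1, 1536)) = Add(-49, -1536) = -1585)
Mul(T, Pow(Add(Function('C')(-5, 3), Mul(-41, -47)), -1)) = Mul(-1585, Pow(Add(Mul(Rational(-1, 5), -5), Mul(-41, -47)), -1)) = Mul(-1585, Pow(Add(1, 1927), -1)) = Mul(-1585, Pow(1928, -1)) = Mul(-1585, Rational(1, 1928)) = Rational(-1585, 1928)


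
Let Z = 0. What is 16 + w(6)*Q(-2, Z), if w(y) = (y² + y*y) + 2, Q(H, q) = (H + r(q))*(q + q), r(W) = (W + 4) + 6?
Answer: 16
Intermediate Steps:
r(W) = 10 + W (r(W) = (4 + W) + 6 = 10 + W)
Q(H, q) = 2*q*(10 + H + q) (Q(H, q) = (H + (10 + q))*(q + q) = (10 + H + q)*(2*q) = 2*q*(10 + H + q))
w(y) = 2 + 2*y² (w(y) = (y² + y²) + 2 = 2*y² + 2 = 2 + 2*y²)
16 + w(6)*Q(-2, Z) = 16 + (2 + 2*6²)*(2*0*(10 - 2 + 0)) = 16 + (2 + 2*36)*(2*0*8) = 16 + (2 + 72)*0 = 16 + 74*0 = 16 + 0 = 16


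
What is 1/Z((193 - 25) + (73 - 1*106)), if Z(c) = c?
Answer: 1/135 ≈ 0.0074074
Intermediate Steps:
1/Z((193 - 25) + (73 - 1*106)) = 1/((193 - 25) + (73 - 1*106)) = 1/(168 + (73 - 106)) = 1/(168 - 33) = 1/135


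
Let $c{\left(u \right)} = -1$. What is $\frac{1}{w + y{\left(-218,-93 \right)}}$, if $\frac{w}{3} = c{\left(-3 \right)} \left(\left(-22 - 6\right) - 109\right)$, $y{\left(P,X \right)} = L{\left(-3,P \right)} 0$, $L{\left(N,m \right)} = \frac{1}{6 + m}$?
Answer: $\frac{1}{411} \approx 0.0024331$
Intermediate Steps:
$y{\left(P,X \right)} = 0$ ($y{\left(P,X \right)} = \frac{1}{6 + P} 0 = 0$)
$w = 411$ ($w = 3 \left(- (\left(-22 - 6\right) - 109)\right) = 3 \left(- (-28 - 109)\right) = 3 \left(\left(-1\right) \left(-137\right)\right) = 3 \cdot 137 = 411$)
$\frac{1}{w + y{\left(-218,-93 \right)}} = \frac{1}{411 + 0} = \frac{1}{411}$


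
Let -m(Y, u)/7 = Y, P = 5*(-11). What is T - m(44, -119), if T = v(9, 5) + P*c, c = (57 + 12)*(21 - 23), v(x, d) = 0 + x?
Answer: 7907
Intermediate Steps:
v(x, d) = x
P = -55
c = -138 (c = 69*(-2) = -138)
m(Y, u) = -7*Y
T = 7599 (T = 9 - 55*(-138) = 9 + 7590 = 7599)
T - m(44, -119) = 7599 - (-7)*44 = 7599 - 1*(-308) = 7599 + 308 = 7907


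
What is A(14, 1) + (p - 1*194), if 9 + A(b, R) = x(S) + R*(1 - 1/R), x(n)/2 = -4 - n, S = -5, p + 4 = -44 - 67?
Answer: -316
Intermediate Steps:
p = -115 (p = -4 + (-44 - 67) = -4 - 111 = -115)
x(n) = -8 - 2*n (x(n) = 2*(-4 - n) = -8 - 2*n)
A(b, R) = -7 + R*(1 - 1/R) (A(b, R) = -9 + ((-8 - 2*(-5)) + R*(1 - 1/R)) = -9 + ((-8 + 10) + R*(1 - 1/R)) = -9 + (2 + R*(1 - 1/R)) = -7 + R*(1 - 1/R))
A(14, 1) + (p - 1*194) = (-8 + 1) + (-115 - 1*194) = -7 + (-115 - 194) = -7 - 309 = -316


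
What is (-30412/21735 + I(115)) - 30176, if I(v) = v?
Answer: -653406247/21735 ≈ -30062.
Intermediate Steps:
(-30412/21735 + I(115)) - 30176 = (-30412/21735 + 115) - 30176 = 2469113/21735 - 30176 = -653406247/21735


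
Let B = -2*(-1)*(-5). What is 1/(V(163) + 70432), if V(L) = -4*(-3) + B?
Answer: 1/70434 ≈ 1.4198e-5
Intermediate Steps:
B = -10 (B = 2*(-5) = -10)
V(L) = 2 (V(L) = -4*(-3) - 10 = 12 - 10 = 2)
1/(V(163) + 70432) = 1/(2 + 70432) = 1/70434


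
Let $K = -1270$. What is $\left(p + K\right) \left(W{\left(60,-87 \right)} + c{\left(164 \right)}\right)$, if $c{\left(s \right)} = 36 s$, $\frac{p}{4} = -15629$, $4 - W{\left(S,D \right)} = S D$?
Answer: $-709810608$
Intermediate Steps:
$W{\left(S,D \right)} = 4 - D S$ ($W{\left(S,D \right)} = 4 - S D = 4 - D S$)
$p = -62516$ ($p = 4 \left(-15629\right) = -62516$)
$\left(p + K\right) \left(W{\left(60,-87 \right)} + c{\left(164 \right)}\right) = \left(-62516 - 1270\right) \left(\left(4 - \left(-87\right) 60\right) + 36 \cdot 164\right) = - 63786 \left(\left(4 + 5220\right) + 5904\right) = - 63786 \left(5224 + 5904\right) = \left(-63786\right) 11128 = -709810608$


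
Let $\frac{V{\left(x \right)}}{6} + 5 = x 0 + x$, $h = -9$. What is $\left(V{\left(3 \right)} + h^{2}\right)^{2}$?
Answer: $4761$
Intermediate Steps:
$V{\left(x \right)} = -30 + 6 x$ ($V{\left(x \right)} = -30 + 6 \left(x 0 + x\right) = -30 + 6 \left(0 + x\right) = -30 + 6 x$)
$\left(V{\left(3 \right)} + h^{2}\right)^{2} = \left(\left(-30 + 6 \cdot 3\right) + \left(-9\right)^{2}\right)^{2} = \left(\left(-30 + 18\right) + 81\right)^{2} = \left(-12 + 81\right)^{2} = 69^{2} = 4761$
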